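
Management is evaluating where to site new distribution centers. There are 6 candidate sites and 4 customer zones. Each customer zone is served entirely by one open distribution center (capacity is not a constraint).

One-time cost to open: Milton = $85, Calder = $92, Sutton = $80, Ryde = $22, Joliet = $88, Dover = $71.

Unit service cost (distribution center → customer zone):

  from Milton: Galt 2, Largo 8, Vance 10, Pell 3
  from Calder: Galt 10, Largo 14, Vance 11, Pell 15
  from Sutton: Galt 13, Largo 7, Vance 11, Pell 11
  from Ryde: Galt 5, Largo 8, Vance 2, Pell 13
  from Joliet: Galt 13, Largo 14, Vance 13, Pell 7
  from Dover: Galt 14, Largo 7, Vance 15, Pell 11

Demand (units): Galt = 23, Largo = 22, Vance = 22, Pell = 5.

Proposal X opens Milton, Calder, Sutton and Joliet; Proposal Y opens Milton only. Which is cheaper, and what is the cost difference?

Proposal Y is cheaper by 238.

Proposal X: {Milton, Calder, Sutton, Joliet}: Galt→Milton 2·23=46, Largo→Sutton 7·22=154, Vance→Milton 10·22=220, Pell→Milton 3·5=15. Service 435; fixed 345; total 780.
Proposal Y: {Milton}: Galt→Milton 2·23=46, Largo→Milton 8·22=176, Vance→Milton 10·22=220, Pell→Milton 3·5=15. Service 457; fixed 85; total 542.
Difference: |780 − 542| = 238.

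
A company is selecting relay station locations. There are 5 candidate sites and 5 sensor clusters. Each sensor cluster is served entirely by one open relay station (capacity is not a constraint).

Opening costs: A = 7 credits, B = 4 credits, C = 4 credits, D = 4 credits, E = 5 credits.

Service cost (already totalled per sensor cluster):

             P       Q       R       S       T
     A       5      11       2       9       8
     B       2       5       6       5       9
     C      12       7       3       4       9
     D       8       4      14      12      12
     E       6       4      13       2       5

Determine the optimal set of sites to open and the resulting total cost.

Open B and E; minimum total cost 28.

For any fixed open set, each sensor cluster goes to its cheapest open site; total = fixed + service.
{B, E}: P→B 2, Q→E 4, R→B 6, S→E 2, T→E 5. Service 19; fixed 9; total 28.
{B, C, E}: service 16 + fixed 13 = 29
{C, E}: service 20 + fixed 9 = 29
{A, B, C, D, E}: service 15 + fixed 24 = 39
No other subset beats 28.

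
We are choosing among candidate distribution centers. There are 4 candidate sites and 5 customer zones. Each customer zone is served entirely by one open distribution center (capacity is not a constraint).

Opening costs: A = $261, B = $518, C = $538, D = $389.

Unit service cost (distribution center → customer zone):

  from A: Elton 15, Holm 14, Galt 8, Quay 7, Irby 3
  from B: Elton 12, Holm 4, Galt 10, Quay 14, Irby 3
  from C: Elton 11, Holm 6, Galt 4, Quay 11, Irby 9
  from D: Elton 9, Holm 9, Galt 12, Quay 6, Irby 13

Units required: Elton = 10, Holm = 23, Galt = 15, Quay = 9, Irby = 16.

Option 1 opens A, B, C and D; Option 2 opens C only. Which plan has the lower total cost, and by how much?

Option 1: {A, B, C, D}: Elton→D 9·10=90, Holm→B 4·23=92, Galt→C 4·15=60, Quay→D 6·9=54, Irby→A 3·16=48. Service 344; fixed 1706; total 2050.
Option 2: {C}: Elton→C 11·10=110, Holm→C 6·23=138, Galt→C 4·15=60, Quay→C 11·9=99, Irby→C 9·16=144. Service 551; fixed 538; total 1089.
Difference: |2050 − 1089| = 961.

Option 2 is cheaper by 961.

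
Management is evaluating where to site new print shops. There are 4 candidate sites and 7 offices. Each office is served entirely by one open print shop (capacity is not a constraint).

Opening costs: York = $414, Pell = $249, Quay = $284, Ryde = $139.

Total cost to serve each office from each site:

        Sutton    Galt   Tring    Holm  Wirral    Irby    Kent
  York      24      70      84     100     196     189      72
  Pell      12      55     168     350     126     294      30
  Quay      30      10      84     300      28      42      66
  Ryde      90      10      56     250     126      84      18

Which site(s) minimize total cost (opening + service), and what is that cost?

Open Ryde only; minimum total cost 773.

For any fixed open set, each office goes to its cheapest open site; total = fixed + service.
{Ryde}: Sutton→Ryde 90, Galt→Ryde 10, Tring→Ryde 56, Holm→Ryde 250, Wirral→Ryde 126, Irby→Ryde 84, Kent→Ryde 18. Service 634; fixed 139; total 773.
{Quay}: service 560 + fixed 284 = 844
{Quay, Ryde}: service 434 + fixed 423 = 857
{York, Pell, Quay, Ryde}: Sutton→Pell 12, Galt→Quay 10, Tring→Ryde 56, Holm→York 100, Wirral→Quay 28, Irby→Quay 42, Kent→Ryde 18. Service 266; fixed 1086; total 1352.
No other subset beats 773.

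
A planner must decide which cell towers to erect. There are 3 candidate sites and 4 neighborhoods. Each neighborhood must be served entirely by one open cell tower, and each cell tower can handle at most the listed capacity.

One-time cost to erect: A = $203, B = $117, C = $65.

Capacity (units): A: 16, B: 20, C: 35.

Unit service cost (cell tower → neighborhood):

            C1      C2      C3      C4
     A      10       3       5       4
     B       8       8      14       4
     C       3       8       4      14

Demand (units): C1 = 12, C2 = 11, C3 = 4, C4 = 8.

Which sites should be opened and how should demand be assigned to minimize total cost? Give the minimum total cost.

Open {C}: C1→C 3·12=36, C2→C 8·11=88, C3→C 4·4=16, C4→C 14·8=112.
Loads: C carries 35/35. Service 252; fixed 65; total 317.
Next best feasible plan costs 354.

Minimum total cost: 317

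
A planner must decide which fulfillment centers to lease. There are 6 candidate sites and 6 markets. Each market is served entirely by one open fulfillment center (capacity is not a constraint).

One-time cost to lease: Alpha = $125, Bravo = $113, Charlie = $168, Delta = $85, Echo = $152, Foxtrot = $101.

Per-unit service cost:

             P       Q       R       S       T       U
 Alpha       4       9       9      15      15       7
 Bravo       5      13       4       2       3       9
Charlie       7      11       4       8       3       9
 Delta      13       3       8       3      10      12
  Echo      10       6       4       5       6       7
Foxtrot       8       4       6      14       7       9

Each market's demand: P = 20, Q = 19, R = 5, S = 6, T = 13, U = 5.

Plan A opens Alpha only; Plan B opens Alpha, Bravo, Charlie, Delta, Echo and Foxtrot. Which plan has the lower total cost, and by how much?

Plan A: {Alpha}: P→Alpha 4·20=80, Q→Alpha 9·19=171, R→Alpha 9·5=45, S→Alpha 15·6=90, T→Alpha 15·13=195, U→Alpha 7·5=35. Service 616; fixed 125; total 741.
Plan B: {Alpha, Bravo, Charlie, Delta, Echo, Foxtrot}: P→Alpha 4·20=80, Q→Delta 3·19=57, R→Bravo 4·5=20, S→Bravo 2·6=12, T→Bravo 3·13=39, U→Alpha 7·5=35. Service 243; fixed 744; total 987.
Difference: |741 − 987| = 246.

Plan A is cheaper by 246.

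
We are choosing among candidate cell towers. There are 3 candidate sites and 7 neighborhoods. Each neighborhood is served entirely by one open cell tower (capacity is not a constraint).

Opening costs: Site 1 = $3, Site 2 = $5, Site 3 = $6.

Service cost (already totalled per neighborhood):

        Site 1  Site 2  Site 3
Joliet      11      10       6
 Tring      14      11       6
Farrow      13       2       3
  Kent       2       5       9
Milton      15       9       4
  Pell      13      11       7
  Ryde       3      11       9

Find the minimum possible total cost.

Minimum total cost: 40

For any fixed open set, each neighborhood goes to its cheapest open site; total = fixed + service.
{Site 1, Site 3}: Joliet→Site 3 6, Tring→Site 3 6, Farrow→Site 3 3, Kent→Site 1 2, Milton→Site 3 4, Pell→Site 3 7, Ryde→Site 1 3. Service 31; fixed 9; total 40.
{Site 1, Site 2, Site 3}: service 30 + fixed 14 = 44
{Site 2, Site 3}: service 39 + fixed 11 = 50
{Site 1}: Joliet→Site 1 11, Tring→Site 1 14, Farrow→Site 1 13, Kent→Site 1 2, Milton→Site 1 15, Pell→Site 1 13, Ryde→Site 1 3. Service 71; fixed 3; total 74.
No other subset beats 40.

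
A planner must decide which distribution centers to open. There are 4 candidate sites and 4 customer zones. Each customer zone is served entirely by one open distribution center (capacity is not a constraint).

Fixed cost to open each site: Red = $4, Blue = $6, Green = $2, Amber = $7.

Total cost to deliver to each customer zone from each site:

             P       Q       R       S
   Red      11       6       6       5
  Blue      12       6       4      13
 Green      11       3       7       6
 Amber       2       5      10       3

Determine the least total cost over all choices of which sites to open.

Minimum total cost: 24

For any fixed open set, each customer zone goes to its cheapest open site; total = fixed + service.
{Green, Amber}: P→Amber 2, Q→Green 3, R→Green 7, S→Amber 3. Service 15; fixed 9; total 24.
{Red, Green, Amber}: P→Amber 2, Q→Green 3, R→Red 6, S→Amber 3. Service 14; fixed 13; total 27.
{Red, Amber}: service 16 + fixed 11 = 27
{Red, Blue, Green, Amber}: P→Amber 2, Q→Green 3, R→Blue 4, S→Amber 3. Service 12; fixed 19; total 31.
(All 15 nonempty subsets were checked; Green and Amber is lowest.)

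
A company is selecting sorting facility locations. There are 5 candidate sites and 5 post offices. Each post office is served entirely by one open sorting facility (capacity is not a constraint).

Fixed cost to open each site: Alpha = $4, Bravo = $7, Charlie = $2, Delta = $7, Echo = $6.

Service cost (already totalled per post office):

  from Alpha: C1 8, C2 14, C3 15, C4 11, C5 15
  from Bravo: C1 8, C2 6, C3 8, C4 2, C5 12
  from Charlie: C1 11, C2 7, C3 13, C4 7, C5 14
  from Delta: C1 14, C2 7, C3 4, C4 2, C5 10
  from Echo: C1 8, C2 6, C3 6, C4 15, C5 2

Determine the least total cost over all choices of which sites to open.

For any fixed open set, each post office goes to its cheapest open site; total = fixed + service.
{Delta, Echo}: C1→Echo 8, C2→Echo 6, C3→Delta 4, C4→Delta 2, C5→Echo 2. Service 22; fixed 13; total 35.
{Bravo, Echo}: service 24 + fixed 13 = 37
{Charlie, Delta, Echo}: service 22 + fixed 15 = 37
{Alpha, Bravo, Charlie, Delta, Echo}: service 22 + fixed 26 = 48
No other subset beats 35.

Minimum total cost: 35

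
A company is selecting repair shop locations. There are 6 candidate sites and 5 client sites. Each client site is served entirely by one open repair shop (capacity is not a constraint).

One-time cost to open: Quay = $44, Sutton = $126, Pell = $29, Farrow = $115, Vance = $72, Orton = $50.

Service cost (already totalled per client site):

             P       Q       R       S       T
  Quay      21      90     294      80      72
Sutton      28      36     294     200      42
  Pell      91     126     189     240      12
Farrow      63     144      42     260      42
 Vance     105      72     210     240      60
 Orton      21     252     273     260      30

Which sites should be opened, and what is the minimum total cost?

For any fixed open set, each client site goes to its cheapest open site; total = fixed + service.
{Quay, Pell, Farrow}: P→Quay 21, Q→Quay 90, R→Farrow 42, S→Quay 80, T→Pell 12. Service 245; fixed 188; total 433.
{Quay, Farrow}: P→Quay 21, Q→Quay 90, R→Farrow 42, S→Quay 80, T→Farrow 42. Service 275; fixed 159; total 434.
{Quay, Pell}: service 392 + fixed 73 = 465
{Quay, Sutton, Pell, Farrow, Vance, Orton}: service 191 + fixed 436 = 627
No other subset beats 433.

Open Quay, Pell and Farrow; minimum total cost 433.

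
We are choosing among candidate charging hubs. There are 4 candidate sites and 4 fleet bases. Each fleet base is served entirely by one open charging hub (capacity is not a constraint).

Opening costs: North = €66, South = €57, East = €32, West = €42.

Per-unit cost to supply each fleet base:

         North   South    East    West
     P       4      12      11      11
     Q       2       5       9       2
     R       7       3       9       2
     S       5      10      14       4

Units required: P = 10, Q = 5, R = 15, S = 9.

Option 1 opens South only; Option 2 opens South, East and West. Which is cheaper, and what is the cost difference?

Option 2 is cheaper by 20.

Option 1: {South}: P→South 12·10=120, Q→South 5·5=25, R→South 3·15=45, S→South 10·9=90. Service 280; fixed 57; total 337.
Option 2: {South, East, West}: P→East 11·10=110, Q→West 2·5=10, R→West 2·15=30, S→West 4·9=36. Service 186; fixed 131; total 317.
Difference: |337 − 317| = 20.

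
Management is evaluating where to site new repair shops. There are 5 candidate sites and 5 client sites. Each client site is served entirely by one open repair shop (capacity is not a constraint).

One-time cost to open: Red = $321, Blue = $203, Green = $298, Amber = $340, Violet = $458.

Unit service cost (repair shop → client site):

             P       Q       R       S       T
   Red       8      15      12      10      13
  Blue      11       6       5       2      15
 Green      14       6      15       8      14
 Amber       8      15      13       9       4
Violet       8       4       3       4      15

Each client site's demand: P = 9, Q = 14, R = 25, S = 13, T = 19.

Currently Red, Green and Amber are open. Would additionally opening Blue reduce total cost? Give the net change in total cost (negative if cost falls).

Current service cost with {Red, Green, Amber}: 636.
Adding Blue: each client site re-picks its cheapest; new service cost 383, saving 253.
Extra fixed cost: 203. Net change = 203 − 253 = -50.
(Totals: 1595 → 1545.)

Yes — net change −50 (cost falls by 50).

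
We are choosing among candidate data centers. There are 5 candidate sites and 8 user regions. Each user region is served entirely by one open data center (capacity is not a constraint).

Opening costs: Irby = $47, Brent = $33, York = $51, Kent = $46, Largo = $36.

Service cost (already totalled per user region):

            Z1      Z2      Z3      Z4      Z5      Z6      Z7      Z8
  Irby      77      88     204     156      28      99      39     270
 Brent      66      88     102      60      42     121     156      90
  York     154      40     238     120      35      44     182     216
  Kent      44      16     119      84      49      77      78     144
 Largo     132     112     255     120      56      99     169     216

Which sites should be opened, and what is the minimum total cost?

Open Irby, Brent and Kent; minimum total cost 582.

For any fixed open set, each user region goes to its cheapest open site; total = fixed + service.
{Irby, Brent, Kent}: Z1→Kent 44, Z2→Kent 16, Z3→Brent 102, Z4→Brent 60, Z5→Irby 28, Z6→Kent 77, Z7→Irby 39, Z8→Brent 90. Service 456; fixed 126; total 582.
{Brent, Kent}: service 509 + fixed 79 = 588
{Brent, York, Kent}: service 469 + fixed 130 = 599
{Irby, Brent, York, Kent, Largo}: service 423 + fixed 213 = 636
No other subset beats 582.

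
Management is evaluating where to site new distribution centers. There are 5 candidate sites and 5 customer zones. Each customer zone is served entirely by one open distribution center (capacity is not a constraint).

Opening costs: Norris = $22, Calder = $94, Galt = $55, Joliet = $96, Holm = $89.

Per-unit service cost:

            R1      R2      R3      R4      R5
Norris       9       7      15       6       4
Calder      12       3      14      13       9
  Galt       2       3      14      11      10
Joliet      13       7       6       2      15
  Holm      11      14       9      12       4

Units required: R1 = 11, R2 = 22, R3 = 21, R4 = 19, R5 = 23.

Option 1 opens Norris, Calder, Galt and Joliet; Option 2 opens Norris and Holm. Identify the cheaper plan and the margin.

Option 1: {Norris, Calder, Galt, Joliet}: R1→Galt 2·11=22, R2→Calder 3·22=66, R3→Joliet 6·21=126, R4→Joliet 2·19=38, R5→Norris 4·23=92. Service 344; fixed 267; total 611.
Option 2: {Norris, Holm}: R1→Norris 9·11=99, R2→Norris 7·22=154, R3→Holm 9·21=189, R4→Norris 6·19=114, R5→Norris 4·23=92. Service 648; fixed 111; total 759.
Difference: |611 − 759| = 148.

Option 1 is cheaper by 148.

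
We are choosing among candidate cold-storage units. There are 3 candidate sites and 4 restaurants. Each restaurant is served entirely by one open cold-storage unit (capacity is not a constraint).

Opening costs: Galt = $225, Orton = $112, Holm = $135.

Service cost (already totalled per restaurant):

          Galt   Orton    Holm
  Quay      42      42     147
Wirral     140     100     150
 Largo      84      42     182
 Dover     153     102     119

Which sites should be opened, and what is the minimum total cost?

Open Orton only; minimum total cost 398.

For any fixed open set, each restaurant goes to its cheapest open site; total = fixed + service.
{Orton}: Quay→Orton 42, Wirral→Orton 100, Largo→Orton 42, Dover→Orton 102. Service 286; fixed 112; total 398.
{Orton, Holm}: Quay→Orton 42, Wirral→Orton 100, Largo→Orton 42, Dover→Orton 102. Service 286; fixed 247; total 533.
{Galt, Orton}: service 286 + fixed 337 = 623
{Galt, Orton, Holm}: service 286 + fixed 472 = 758
No other subset beats 398.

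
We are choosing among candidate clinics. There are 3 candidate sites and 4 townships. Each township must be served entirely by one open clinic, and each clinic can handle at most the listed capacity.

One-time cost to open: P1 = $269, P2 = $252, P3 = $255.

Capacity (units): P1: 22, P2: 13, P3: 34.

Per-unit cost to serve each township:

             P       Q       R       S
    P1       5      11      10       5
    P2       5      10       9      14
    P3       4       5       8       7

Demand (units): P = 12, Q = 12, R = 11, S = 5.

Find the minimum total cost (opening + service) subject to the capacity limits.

Minimum total cost: 749

Open {P2, P3}: P→P3 4·12=48, Q→P3 5·12=60, R→P2 9·11=99, S→P3 7·5=35.
Loads: P2 carries 11/13, P3 carries 29/34. Service 242; fixed 507; total 749.
Next best feasible plan costs 750.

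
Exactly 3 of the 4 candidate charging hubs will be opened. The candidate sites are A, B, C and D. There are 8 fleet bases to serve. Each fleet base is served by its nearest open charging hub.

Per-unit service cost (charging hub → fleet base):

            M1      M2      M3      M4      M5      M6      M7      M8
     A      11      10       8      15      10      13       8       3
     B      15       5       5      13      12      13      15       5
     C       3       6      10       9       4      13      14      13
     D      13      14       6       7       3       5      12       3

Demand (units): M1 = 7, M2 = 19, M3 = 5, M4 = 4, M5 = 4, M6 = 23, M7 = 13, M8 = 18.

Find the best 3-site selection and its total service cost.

With exactly 3 open, each fleet base uses its cheapest among the chosen.
{A, C, D}: M1→C 3·7=21, M2→C 6·19=114, M3→D 6·5=30, M4→D 7·4=28, M5→D 3·4=12, M6→D 5·23=115, M7→A 8·13=104, M8→A 3·18=54. Service cost 478.
{B, C, D}: service cost 506
{A, B, D}: service cost 510
Among all 4 size-3 choices, {A, C, D} is lowest.

Choose A, C and D; total service cost 478.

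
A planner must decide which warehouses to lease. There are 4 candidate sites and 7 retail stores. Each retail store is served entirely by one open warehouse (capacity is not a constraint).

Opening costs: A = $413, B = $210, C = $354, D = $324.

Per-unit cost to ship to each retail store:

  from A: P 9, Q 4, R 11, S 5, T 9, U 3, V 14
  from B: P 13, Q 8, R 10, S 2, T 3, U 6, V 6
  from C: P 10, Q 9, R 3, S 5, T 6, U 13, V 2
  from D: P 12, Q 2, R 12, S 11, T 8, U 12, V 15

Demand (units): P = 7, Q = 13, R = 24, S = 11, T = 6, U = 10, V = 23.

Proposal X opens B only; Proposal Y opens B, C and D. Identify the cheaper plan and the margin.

Proposal X is cheaper by 319.

Proposal X: {B}: P→B 13·7=91, Q→B 8·13=104, R→B 10·24=240, S→B 2·11=22, T→B 3·6=18, U→B 6·10=60, V→B 6·23=138. Service 673; fixed 210; total 883.
Proposal Y: {B, C, D}: P→C 10·7=70, Q→D 2·13=26, R→C 3·24=72, S→B 2·11=22, T→B 3·6=18, U→B 6·10=60, V→C 2·23=46. Service 314; fixed 888; total 1202.
Difference: |883 − 1202| = 319.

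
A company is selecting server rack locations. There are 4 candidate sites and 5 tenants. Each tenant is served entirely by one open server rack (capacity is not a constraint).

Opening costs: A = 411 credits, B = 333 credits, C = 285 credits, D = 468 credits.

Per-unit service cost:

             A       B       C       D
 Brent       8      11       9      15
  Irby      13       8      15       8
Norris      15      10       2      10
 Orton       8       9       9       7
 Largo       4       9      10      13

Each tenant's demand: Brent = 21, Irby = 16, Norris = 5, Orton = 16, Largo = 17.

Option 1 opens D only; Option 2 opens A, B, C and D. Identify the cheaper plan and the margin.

Option 1 is cheaper by 689.

Option 1: {D}: Brent→D 15·21=315, Irby→D 8·16=128, Norris→D 10·5=50, Orton→D 7·16=112, Largo→D 13·17=221. Service 826; fixed 468; total 1294.
Option 2: {A, B, C, D}: Brent→A 8·21=168, Irby→B 8·16=128, Norris→C 2·5=10, Orton→D 7·16=112, Largo→A 4·17=68. Service 486; fixed 1497; total 1983.
Difference: |1294 − 1983| = 689.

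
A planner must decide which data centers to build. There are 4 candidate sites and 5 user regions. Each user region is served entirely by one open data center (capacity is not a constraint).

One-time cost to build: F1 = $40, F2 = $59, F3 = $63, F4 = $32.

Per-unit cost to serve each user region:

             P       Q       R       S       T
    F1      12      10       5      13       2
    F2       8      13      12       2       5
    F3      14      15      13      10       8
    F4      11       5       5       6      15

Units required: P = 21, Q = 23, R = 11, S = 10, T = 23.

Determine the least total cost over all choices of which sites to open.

Minimum total cost: 535

For any fixed open set, each user region goes to its cheapest open site; total = fixed + service.
{F1, F2, F4}: P→F2 8·21=168, Q→F4 5·23=115, R→F1 5·11=55, S→F2 2·10=20, T→F1 2·23=46. Service 404; fixed 131; total 535.
{F2, F4}: service 473 + fixed 91 = 564
{F1, F4}: P→F4 11·21=231, Q→F4 5·23=115, R→F1 5·11=55, S→F4 6·10=60, T→F1 2·23=46. Service 507; fixed 72; total 579.
{F1, F2, F3, F4}: P→F2 8·21=168, Q→F4 5·23=115, R→F1 5·11=55, S→F2 2·10=20, T→F1 2·23=46. Service 404; fixed 194; total 598.
(All 15 nonempty subsets were checked; F1, F2 and F4 is lowest.)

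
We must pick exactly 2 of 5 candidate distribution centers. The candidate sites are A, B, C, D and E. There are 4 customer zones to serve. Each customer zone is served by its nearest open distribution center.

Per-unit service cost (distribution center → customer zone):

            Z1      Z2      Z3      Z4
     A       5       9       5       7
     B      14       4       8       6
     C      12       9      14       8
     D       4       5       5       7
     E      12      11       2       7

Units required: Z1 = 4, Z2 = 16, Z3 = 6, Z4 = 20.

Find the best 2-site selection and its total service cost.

With exactly 2 open, each customer zone uses its cheapest among the chosen.
{B, D}: Z1→D 4·4=16, Z2→B 4·16=64, Z3→D 5·6=30, Z4→B 6·20=120. Service cost 230.
{A, B}: service cost 234
{B, E}: service cost 244
Among all 10 size-2 choices, {B, D} is lowest.

Choose B and D; total service cost 230.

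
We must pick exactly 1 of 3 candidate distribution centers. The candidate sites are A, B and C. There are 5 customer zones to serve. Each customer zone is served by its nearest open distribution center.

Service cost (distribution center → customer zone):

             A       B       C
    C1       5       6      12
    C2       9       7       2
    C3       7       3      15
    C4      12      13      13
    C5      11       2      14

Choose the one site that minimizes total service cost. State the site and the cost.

With exactly 1 open, each customer zone uses its cheapest among the chosen.
{B}: C1→B 6, C2→B 7, C3→B 3, C4→B 13, C5→B 2. Service cost 31.
{A}: service cost 44
{C}: service cost 56
Among all 3 size-1 choices, {B} is lowest.

Choose B only; total service cost 31.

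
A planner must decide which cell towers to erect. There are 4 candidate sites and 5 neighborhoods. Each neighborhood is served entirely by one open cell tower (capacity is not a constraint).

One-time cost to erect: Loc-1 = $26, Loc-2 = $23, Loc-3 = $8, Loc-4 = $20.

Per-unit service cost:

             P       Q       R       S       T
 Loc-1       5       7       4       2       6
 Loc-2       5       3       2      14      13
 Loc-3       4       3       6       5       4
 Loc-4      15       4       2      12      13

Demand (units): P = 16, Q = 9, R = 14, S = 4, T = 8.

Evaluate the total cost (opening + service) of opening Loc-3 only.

Total cost: 235

Each neighborhood is assigned to its cheapest site among the open ones.
{Loc-3}: P→Loc-3 4·16=64, Q→Loc-3 3·9=27, R→Loc-3 6·14=84, S→Loc-3 5·4=20, T→Loc-3 4·8=32. Service 227; fixed 8; total 235.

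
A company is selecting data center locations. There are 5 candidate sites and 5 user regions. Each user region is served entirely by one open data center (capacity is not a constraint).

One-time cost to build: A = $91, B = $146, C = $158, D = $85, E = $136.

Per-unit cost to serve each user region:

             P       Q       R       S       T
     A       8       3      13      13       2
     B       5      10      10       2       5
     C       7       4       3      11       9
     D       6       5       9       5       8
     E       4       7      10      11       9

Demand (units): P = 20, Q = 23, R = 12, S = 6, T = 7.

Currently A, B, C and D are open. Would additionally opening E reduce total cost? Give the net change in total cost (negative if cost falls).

Current service cost with {A, B, C, D}: 231.
Adding E: each user region re-picks its cheapest; new service cost 211, saving 20.
Extra fixed cost: 136. Net change = 136 − 20 = 116.
(Totals: 711 → 827.)

No — net change +116 (cost rises by 116).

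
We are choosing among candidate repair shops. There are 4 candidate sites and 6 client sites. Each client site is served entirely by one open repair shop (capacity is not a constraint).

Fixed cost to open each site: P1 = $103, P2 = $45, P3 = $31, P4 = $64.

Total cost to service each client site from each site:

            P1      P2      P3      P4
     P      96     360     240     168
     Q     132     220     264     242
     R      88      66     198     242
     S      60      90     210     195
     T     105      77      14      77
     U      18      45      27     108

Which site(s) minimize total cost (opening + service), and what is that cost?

Open P1 and P3; minimum total cost 542.

For any fixed open set, each client site goes to its cheapest open site; total = fixed + service.
{P1, P3}: P→P1 96, Q→P1 132, R→P1 88, S→P1 60, T→P3 14, U→P1 18. Service 408; fixed 134; total 542.
{P1, P2, P3}: service 386 + fixed 179 = 565
{P1, P2}: service 449 + fixed 148 = 597
{P1, P2, P3, P4}: P→P1 96, Q→P1 132, R→P2 66, S→P1 60, T→P3 14, U→P1 18. Service 386; fixed 243; total 629.
(All 15 nonempty subsets were checked; P1 and P3 is lowest.)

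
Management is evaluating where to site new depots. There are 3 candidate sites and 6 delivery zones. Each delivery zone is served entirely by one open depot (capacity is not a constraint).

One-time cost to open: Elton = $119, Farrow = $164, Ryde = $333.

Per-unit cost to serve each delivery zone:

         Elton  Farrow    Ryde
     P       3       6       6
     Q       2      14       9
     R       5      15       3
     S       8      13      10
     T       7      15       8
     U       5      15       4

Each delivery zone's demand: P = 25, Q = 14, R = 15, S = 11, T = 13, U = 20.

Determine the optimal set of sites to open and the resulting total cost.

For any fixed open set, each delivery zone goes to its cheapest open site; total = fixed + service.
{Elton}: P→Elton 3·25=75, Q→Elton 2·14=28, R→Elton 5·15=75, S→Elton 8·11=88, T→Elton 7·13=91, U→Elton 5·20=100. Service 457; fixed 119; total 576.
{Elton, Farrow}: service 457 + fixed 283 = 740
{Elton, Ryde}: service 407 + fixed 452 = 859
{Elton, Farrow, Ryde}: P→Elton 3·25=75, Q→Elton 2·14=28, R→Ryde 3·15=45, S→Elton 8·11=88, T→Elton 7·13=91, U→Ryde 4·20=80. Service 407; fixed 616; total 1023.
(All 7 nonempty subsets were checked; Elton only is lowest.)

Open Elton only; minimum total cost 576.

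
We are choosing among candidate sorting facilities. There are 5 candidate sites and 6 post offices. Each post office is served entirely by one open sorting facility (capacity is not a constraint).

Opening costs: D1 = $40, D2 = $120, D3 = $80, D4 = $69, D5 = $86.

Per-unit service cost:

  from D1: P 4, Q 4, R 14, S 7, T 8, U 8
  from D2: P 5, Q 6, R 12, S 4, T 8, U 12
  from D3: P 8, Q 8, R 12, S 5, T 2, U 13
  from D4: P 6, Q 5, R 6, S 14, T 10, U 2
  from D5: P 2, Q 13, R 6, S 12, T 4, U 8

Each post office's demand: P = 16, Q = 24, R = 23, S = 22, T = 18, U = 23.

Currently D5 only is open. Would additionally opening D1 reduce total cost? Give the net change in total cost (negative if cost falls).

Current service cost with {D5}: 1002.
Adding D1: each post office re-picks its cheapest; new service cost 676, saving 326.
Extra fixed cost: 40. Net change = 40 − 326 = -286.
(Totals: 1088 → 802.)

Yes — net change −286 (cost falls by 286).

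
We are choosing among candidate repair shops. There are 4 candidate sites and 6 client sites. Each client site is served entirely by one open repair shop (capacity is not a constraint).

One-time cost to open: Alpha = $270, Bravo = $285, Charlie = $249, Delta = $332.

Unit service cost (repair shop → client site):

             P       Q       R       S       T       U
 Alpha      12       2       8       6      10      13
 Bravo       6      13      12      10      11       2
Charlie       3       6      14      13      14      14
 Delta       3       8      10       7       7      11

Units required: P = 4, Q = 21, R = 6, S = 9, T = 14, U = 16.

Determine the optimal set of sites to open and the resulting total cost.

Open Alpha only; minimum total cost 810.

For any fixed open set, each client site goes to its cheapest open site; total = fixed + service.
{Alpha}: P→Alpha 12·4=48, Q→Alpha 2·21=42, R→Alpha 8·6=48, S→Alpha 6·9=54, T→Alpha 10·14=140, U→Alpha 13·16=208. Service 540; fixed 270; total 810.
{Alpha, Bravo}: service 340 + fixed 555 = 895
{Delta}: service 577 + fixed 332 = 909
{Alpha, Bravo, Charlie, Delta}: service 286 + fixed 1136 = 1422
No other subset beats 810.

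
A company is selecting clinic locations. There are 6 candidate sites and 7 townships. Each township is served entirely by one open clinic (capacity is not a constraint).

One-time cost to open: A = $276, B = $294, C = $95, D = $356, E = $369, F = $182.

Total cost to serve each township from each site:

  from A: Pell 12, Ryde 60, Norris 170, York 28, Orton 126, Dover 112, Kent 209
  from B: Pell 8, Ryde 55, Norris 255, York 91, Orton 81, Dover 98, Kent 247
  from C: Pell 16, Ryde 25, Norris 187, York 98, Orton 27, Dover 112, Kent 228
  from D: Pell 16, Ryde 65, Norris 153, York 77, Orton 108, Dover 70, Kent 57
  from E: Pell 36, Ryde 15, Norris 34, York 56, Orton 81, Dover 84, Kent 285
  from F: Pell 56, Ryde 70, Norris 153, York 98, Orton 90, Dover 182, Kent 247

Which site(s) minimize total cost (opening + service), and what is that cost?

Open C only; minimum total cost 788.

For any fixed open set, each township goes to its cheapest open site; total = fixed + service.
{C}: Pell→C 16, Ryde→C 25, Norris→C 187, York→C 98, Orton→C 27, Dover→C 112, Kent→C 228. Service 693; fixed 95; total 788.
{C, D}: Pell→C 16, Ryde→C 25, Norris→D 153, York→D 77, Orton→C 27, Dover→D 70, Kent→D 57. Service 425; fixed 451; total 876.
{D}: service 546 + fixed 356 = 902
{A, B, C, D, E, F}: Pell→B 8, Ryde→E 15, Norris→E 34, York→A 28, Orton→C 27, Dover→D 70, Kent→D 57. Service 239; fixed 1572; total 1811.
No other subset beats 788.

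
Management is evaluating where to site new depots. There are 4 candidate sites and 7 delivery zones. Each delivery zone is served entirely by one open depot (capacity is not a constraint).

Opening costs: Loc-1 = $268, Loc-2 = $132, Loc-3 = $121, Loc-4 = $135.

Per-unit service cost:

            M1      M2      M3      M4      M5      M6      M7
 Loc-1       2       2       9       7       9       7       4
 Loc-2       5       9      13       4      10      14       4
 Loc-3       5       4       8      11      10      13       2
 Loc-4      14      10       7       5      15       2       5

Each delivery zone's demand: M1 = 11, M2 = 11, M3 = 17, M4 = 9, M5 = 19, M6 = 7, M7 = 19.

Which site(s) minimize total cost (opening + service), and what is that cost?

For any fixed open set, each delivery zone goes to its cheapest open site; total = fixed + service.
{Loc-3, Loc-4}: M1→Loc-3 5·11=55, M2→Loc-3 4·11=44, M3→Loc-4 7·17=119, M4→Loc-4 5·9=45, M5→Loc-3 10·19=190, M6→Loc-4 2·7=14, M7→Loc-3 2·19=38. Service 505; fixed 256; total 761.
{Loc-3}: service 653 + fixed 121 = 774
{Loc-1}: service 556 + fixed 268 = 824
{Loc-1, Loc-2, Loc-3, Loc-4}: M1→Loc-1 2·11=22, M2→Loc-1 2·11=22, M3→Loc-4 7·17=119, M4→Loc-2 4·9=36, M5→Loc-1 9·19=171, M6→Loc-4 2·7=14, M7→Loc-3 2·19=38. Service 422; fixed 656; total 1078.
No other subset beats 761.

Open Loc-3 and Loc-4; minimum total cost 761.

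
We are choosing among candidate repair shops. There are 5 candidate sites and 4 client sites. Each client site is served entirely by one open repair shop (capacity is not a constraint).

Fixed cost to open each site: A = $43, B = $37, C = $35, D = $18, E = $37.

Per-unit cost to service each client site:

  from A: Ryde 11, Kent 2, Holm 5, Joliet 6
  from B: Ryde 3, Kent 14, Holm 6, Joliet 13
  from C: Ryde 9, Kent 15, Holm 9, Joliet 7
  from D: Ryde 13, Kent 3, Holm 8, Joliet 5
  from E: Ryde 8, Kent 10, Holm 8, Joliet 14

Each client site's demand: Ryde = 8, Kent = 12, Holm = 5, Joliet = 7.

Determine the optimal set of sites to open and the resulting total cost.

For any fixed open set, each client site goes to its cheapest open site; total = fixed + service.
{B, D}: Ryde→B 3·8=24, Kent→D 3·12=36, Holm→B 6·5=30, Joliet→D 5·7=35. Service 125; fixed 55; total 180.
{A, B}: Ryde→B 3·8=24, Kent→A 2·12=24, Holm→A 5·5=25, Joliet→A 6·7=42. Service 115; fixed 80; total 195.
{A, B, D}: service 108 + fixed 98 = 206
{A, B, C, D, E}: service 108 + fixed 170 = 278
No other subset beats 180.

Open B and D; minimum total cost 180.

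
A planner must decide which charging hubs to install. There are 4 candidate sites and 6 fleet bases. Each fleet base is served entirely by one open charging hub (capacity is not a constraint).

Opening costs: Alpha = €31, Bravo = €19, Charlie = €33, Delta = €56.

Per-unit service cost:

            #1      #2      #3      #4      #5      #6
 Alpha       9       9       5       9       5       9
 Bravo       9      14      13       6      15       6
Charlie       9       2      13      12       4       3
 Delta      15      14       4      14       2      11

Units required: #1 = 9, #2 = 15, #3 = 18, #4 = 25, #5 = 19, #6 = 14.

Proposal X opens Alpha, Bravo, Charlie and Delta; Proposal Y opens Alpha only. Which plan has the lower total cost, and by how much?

Proposal X: {Alpha, Bravo, Charlie, Delta}: #1→Alpha 9·9=81, #2→Charlie 2·15=30, #3→Delta 4·18=72, #4→Bravo 6·25=150, #5→Delta 2·19=38, #6→Charlie 3·14=42. Service 413; fixed 139; total 552.
Proposal Y: {Alpha}: #1→Alpha 9·9=81, #2→Alpha 9·15=135, #3→Alpha 5·18=90, #4→Alpha 9·25=225, #5→Alpha 5·19=95, #6→Alpha 9·14=126. Service 752; fixed 31; total 783.
Difference: |552 − 783| = 231.

Proposal X is cheaper by 231.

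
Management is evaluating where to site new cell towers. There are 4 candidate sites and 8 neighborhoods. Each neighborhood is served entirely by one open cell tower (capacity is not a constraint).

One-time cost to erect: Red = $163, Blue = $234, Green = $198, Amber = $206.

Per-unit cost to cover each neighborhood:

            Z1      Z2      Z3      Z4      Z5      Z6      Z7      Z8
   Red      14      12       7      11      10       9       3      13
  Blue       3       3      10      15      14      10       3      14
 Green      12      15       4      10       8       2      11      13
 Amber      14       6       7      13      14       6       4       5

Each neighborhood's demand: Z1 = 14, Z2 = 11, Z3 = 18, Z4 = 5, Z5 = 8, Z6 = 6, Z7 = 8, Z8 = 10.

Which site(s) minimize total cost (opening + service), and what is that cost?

For any fixed open set, each neighborhood goes to its cheapest open site; total = fixed + service.
{Blue, Green}: Z1→Blue 3·14=42, Z2→Blue 3·11=33, Z3→Green 4·18=72, Z4→Green 10·5=50, Z5→Green 8·8=64, Z6→Green 2·6=12, Z7→Blue 3·8=24, Z8→Green 13·10=130. Service 427; fixed 432; total 859.
{Amber}: Z1→Amber 14·14=196, Z2→Amber 6·11=66, Z3→Amber 7·18=126, Z4→Amber 13·5=65, Z5→Amber 14·8=112, Z6→Amber 6·6=36, Z7→Amber 4·8=32, Z8→Amber 5·10=50. Service 683; fixed 206; total 889.
{Blue}: Z1→Blue 3·14=42, Z2→Blue 3·11=33, Z3→Blue 10·18=180, Z4→Blue 15·5=75, Z5→Blue 14·8=112, Z6→Blue 10·6=60, Z7→Blue 3·8=24, Z8→Blue 14·10=140. Service 666; fixed 234; total 900.
{Red, Blue, Green, Amber}: Z1→Blue 3·14=42, Z2→Blue 3·11=33, Z3→Green 4·18=72, Z4→Green 10·5=50, Z5→Green 8·8=64, Z6→Green 2·6=12, Z7→Red 3·8=24, Z8→Amber 5·10=50. Service 347; fixed 801; total 1148.
No other subset beats 859.

Open Blue and Green; minimum total cost 859.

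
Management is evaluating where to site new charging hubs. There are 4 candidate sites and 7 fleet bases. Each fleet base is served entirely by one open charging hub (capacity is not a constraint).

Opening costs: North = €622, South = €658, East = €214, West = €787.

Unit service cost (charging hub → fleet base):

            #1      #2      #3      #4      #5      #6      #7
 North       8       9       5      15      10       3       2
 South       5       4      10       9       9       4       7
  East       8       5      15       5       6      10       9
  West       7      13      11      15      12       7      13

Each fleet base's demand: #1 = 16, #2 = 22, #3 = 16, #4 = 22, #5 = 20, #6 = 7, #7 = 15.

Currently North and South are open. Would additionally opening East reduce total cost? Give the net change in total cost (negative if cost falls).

No — net change +66 (cost rises by 66).

Current service cost with {North, South}: 677.
Adding East: each fleet base re-picks its cheapest; new service cost 529, saving 148.
Extra fixed cost: 214. Net change = 214 − 148 = 66.
(Totals: 1957 → 2023.)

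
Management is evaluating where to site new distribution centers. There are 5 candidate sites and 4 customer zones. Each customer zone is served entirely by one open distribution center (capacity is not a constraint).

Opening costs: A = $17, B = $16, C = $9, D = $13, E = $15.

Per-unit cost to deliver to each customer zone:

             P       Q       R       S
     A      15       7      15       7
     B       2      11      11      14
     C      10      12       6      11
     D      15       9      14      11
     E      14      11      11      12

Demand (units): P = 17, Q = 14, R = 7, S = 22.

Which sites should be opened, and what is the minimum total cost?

For any fixed open set, each customer zone goes to its cheapest open site; total = fixed + service.
{A, B, C}: P→B 2·17=34, Q→A 7·14=98, R→C 6·7=42, S→A 7·22=154. Service 328; fixed 42; total 370.
{A, B, C, D}: service 328 + fixed 55 = 383
{A, B, C, E}: service 328 + fixed 57 = 385
{A, B, C, D, E}: service 328 + fixed 70 = 398
No other subset beats 370.

Open A, B and C; minimum total cost 370.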